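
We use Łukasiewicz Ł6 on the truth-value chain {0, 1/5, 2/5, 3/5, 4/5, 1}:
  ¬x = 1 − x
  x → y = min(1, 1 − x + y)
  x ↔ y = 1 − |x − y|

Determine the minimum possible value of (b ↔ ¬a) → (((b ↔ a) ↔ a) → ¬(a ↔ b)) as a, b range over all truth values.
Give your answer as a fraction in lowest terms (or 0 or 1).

Take a = 3/5, b = 2/5:
¬a = ¬3/5 = 2/5
b ↔ ¬a = 2/5 ↔ 2/5 = 1
b ↔ a = 2/5 ↔ 3/5 = 4/5
(b ↔ a) ↔ a = 4/5 ↔ 3/5 = 4/5
a ↔ b = 3/5 ↔ 2/5 = 4/5
¬(a ↔ b) = ¬4/5 = 1/5
((b ↔ a) ↔ a) → ¬(a ↔ b) = 4/5 → 1/5 = 2/5
(b ↔ ¬a) → (((b ↔ a) ↔ a) → ¬(a ↔ b)) = 1 → 2/5 = 2/5
No assignment yields a value below 2/5, so this is the minimum.

2/5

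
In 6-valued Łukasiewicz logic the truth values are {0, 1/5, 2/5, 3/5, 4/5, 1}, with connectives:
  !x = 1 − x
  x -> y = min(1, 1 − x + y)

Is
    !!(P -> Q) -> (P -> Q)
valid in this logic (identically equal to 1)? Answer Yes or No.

At P = 3/5, Q = 2/5, for instance:
P -> Q = 3/5 -> 2/5 = 4/5
!(P -> Q) = !4/5 = 1/5
!!(P -> Q) = !1/5 = 4/5
!!(P -> Q) -> (P -> Q) = 4/5 -> 4/5 = 1
and checking the remaining 35 assignments likewise gives ≥ 1 in every case.

Yes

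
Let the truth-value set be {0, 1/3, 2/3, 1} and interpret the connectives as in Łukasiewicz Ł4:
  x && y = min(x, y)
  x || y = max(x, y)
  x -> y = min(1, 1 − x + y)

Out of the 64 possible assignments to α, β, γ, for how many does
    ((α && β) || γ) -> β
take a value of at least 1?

40

value 1: 40 assignments (counts)
value 2/3: 12 assignments
value 1/3: 8 assignments
value 0: 4 assignments
So 40 of the 64 assignments meet the threshold.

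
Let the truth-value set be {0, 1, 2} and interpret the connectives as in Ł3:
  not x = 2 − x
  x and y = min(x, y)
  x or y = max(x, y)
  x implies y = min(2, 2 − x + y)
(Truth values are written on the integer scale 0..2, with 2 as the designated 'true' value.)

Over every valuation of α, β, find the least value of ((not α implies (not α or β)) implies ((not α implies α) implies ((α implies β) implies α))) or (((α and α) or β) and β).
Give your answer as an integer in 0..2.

1

Take α = 1, β = 1:
not α = not 1 = 1
not α = not 1 = 1
not α or β = 1 or 1 = 1
not α implies (not α or β) = 1 implies 1 = 2
not α = not 1 = 1
not α implies α = 1 implies 1 = 2
α implies β = 1 implies 1 = 2
(α implies β) implies α = 2 implies 1 = 1
(not α implies α) implies ((α implies β) implies α) = 2 implies 1 = 1
(not α implies (not α or β)) implies ((not α implies α) implies ((α implies β) implies α)) = 2 implies 1 = 1
α and α = 1 and 1 = 1
(α and α) or β = 1 or 1 = 1
((α and α) or β) and β = 1 and 1 = 1
((not α implies (not α or β)) implies ((not α implies α) implies ((α implies β) implies α))) or (((α and α) or β) and β) = 1 or 1 = 1
No assignment yields a value below 1, so this is the minimum.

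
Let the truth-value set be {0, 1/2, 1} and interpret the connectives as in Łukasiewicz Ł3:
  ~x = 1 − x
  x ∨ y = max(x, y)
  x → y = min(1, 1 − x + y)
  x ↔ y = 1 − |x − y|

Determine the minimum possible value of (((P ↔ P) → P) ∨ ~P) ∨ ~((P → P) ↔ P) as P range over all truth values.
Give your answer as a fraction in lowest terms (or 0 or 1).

Take P = 1/2:
P ↔ P = 1/2 ↔ 1/2 = 1
(P ↔ P) → P = 1 → 1/2 = 1/2
~P = ~1/2 = 1/2
((P ↔ P) → P) ∨ ~P = 1/2 ∨ 1/2 = 1/2
P → P = 1/2 → 1/2 = 1
(P → P) ↔ P = 1 ↔ 1/2 = 1/2
~((P → P) ↔ P) = ~1/2 = 1/2
(((P ↔ P) → P) ∨ ~P) ∨ ~((P → P) ↔ P) = 1/2 ∨ 1/2 = 1/2
No assignment yields a value below 1/2, so this is the minimum.

1/2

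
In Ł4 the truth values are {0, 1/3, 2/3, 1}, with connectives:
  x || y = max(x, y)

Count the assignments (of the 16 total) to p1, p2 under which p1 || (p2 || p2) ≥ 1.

7

p1 = 0, p2 = 0 ↦ 0  <
p1 = 0, p2 = 1/3 ↦ 1/3  <
p1 = 0, p2 = 2/3 ↦ 2/3  <
p1 = 0, p2 = 1 ↦ 1  ≥
p1 = 1/3, p2 = 0 ↦ 1/3  <
p1 = 1/3, p2 = 1/3 ↦ 1/3  <
p1 = 1/3, p2 = 2/3 ↦ 2/3  <
p1 = 1/3, p2 = 1 ↦ 1  ≥
p1 = 2/3, p2 = 0 ↦ 2/3  <
p1 = 2/3, p2 = 1/3 ↦ 2/3  <
p1 = 2/3, p2 = 2/3 ↦ 2/3  <
p1 = 2/3, p2 = 1 ↦ 1  ≥
p1 = 1, p2 = 0 ↦ 1  ≥
p1 = 1, p2 = 1/3 ↦ 1  ≥
p1 = 1, p2 = 2/3 ↦ 1  ≥
p1 = 1, p2 = 1 ↦ 1  ≥
So 7 of the 16 assignments meet the threshold.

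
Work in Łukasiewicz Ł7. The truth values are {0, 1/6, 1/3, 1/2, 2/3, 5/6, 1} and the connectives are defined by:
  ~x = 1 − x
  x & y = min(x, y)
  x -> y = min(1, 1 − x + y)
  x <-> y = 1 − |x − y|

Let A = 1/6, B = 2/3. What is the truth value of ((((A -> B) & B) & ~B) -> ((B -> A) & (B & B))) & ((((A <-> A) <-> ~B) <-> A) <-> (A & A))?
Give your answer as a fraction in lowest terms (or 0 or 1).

A -> B = 1/6 -> 2/3 = 1
(A -> B) & B = 1 & 2/3 = 2/3
~B = ~2/3 = 1/3
((A -> B) & B) & ~B = 2/3 & 1/3 = 1/3
B -> A = 2/3 -> 1/6 = 1/2
B & B = 2/3 & 2/3 = 2/3
(B -> A) & (B & B) = 1/2 & 2/3 = 1/2
(((A -> B) & B) & ~B) -> ((B -> A) & (B & B)) = 1/3 -> 1/2 = 1
A <-> A = 1/6 <-> 1/6 = 1
~B = ~2/3 = 1/3
(A <-> A) <-> ~B = 1 <-> 1/3 = 1/3
((A <-> A) <-> ~B) <-> A = 1/3 <-> 1/6 = 5/6
A & A = 1/6 & 1/6 = 1/6
(((A <-> A) <-> ~B) <-> A) <-> (A & A) = 5/6 <-> 1/6 = 1/3
((((A -> B) & B) & ~B) -> ((B -> A) & (B & B))) & ((((A <-> A) <-> ~B) <-> A) <-> (A & A)) = 1 & 1/3 = 1/3

1/3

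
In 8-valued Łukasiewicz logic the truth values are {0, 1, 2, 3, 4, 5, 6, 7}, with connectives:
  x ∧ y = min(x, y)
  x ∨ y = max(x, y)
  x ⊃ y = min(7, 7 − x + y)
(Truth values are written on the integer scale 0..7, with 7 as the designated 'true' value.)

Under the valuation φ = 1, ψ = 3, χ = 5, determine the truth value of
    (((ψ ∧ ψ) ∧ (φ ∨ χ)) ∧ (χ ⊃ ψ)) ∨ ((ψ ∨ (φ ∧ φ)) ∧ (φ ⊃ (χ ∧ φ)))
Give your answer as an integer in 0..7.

3

ψ ∧ ψ = 3 ∧ 3 = 3
φ ∨ χ = 1 ∨ 5 = 5
(ψ ∧ ψ) ∧ (φ ∨ χ) = 3 ∧ 5 = 3
χ ⊃ ψ = 5 ⊃ 3 = 5
((ψ ∧ ψ) ∧ (φ ∨ χ)) ∧ (χ ⊃ ψ) = 3 ∧ 5 = 3
φ ∧ φ = 1 ∧ 1 = 1
ψ ∨ (φ ∧ φ) = 3 ∨ 1 = 3
χ ∧ φ = 5 ∧ 1 = 1
φ ⊃ (χ ∧ φ) = 1 ⊃ 1 = 7
(ψ ∨ (φ ∧ φ)) ∧ (φ ⊃ (χ ∧ φ)) = 3 ∧ 7 = 3
(((ψ ∧ ψ) ∧ (φ ∨ χ)) ∧ (χ ⊃ ψ)) ∨ ((ψ ∨ (φ ∧ φ)) ∧ (φ ⊃ (χ ∧ φ))) = 3 ∨ 3 = 3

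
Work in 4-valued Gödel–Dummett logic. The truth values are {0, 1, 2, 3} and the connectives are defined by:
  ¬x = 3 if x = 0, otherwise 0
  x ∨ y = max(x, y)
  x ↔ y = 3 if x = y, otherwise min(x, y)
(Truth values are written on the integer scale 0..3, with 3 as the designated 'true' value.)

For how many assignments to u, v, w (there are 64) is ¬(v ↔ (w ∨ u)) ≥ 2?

value 3: 18 assignments (counts)
value 0: 46 assignments
So 18 of the 64 assignments meet the threshold.

18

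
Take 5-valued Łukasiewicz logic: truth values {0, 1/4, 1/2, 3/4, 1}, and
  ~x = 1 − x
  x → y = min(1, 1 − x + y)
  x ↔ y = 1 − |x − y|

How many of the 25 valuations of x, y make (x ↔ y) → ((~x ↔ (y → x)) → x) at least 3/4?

value 1: 20 assignments (counts)
value 3/4: 1 assignment (counts)
value 1/2: 3 assignments
value 0: 1 assignment
So 21 of the 25 assignments meet the threshold.

21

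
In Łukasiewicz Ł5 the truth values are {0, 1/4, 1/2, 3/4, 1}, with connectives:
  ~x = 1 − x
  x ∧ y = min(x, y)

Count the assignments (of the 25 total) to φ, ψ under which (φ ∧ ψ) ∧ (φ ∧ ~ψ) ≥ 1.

value 1/2: 3 assignments
value 1/4: 9 assignments
value 0: 13 assignments
So 0 of the 25 assignments meet the threshold.

0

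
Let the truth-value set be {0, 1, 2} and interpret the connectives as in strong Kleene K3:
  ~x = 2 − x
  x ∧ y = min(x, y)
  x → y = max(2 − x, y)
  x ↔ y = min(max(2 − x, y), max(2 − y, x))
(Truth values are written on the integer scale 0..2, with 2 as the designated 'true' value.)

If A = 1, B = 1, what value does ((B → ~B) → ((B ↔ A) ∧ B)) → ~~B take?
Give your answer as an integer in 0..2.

1

~B = ~1 = 1
B → ~B = 1 → 1 = 1
B ↔ A = 1 ↔ 1 = 1
(B ↔ A) ∧ B = 1 ∧ 1 = 1
(B → ~B) → ((B ↔ A) ∧ B) = 1 → 1 = 1
~B = ~1 = 1
~~B = ~1 = 1
((B → ~B) → ((B ↔ A) ∧ B)) → ~~B = 1 → 1 = 1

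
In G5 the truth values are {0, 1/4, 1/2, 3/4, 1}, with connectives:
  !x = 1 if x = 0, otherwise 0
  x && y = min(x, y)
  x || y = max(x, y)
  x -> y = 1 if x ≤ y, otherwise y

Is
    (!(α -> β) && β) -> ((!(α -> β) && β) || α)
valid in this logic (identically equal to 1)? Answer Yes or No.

Yes

At α = 1, β = 1/4, for instance:
α -> β = 1 -> 1/4 = 1/4
!(α -> β) = !1/4 = 0
!(α -> β) && β = 0 && 1/4 = 0
(!(α -> β) && β) || α = 0 || 1 = 1
(!(α -> β) && β) -> ((!(α -> β) && β) || α) = 0 -> 1 = 1
and checking the remaining 24 assignments likewise gives ≥ 1 in every case.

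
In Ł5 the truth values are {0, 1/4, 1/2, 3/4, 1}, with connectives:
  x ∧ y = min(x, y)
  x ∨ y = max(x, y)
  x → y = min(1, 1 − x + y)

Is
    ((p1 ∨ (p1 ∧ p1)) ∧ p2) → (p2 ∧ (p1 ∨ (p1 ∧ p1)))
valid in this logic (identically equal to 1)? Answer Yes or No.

Yes

At p1 = 1/4, p2 = 3/4, for instance:
p1 ∧ p1 = 1/4 ∧ 1/4 = 1/4
p1 ∨ (p1 ∧ p1) = 1/4 ∨ 1/4 = 1/4
(p1 ∨ (p1 ∧ p1)) ∧ p2 = 1/4 ∧ 3/4 = 1/4
p2 ∧ (p1 ∨ (p1 ∧ p1)) = 3/4 ∧ 1/4 = 1/4
((p1 ∨ (p1 ∧ p1)) ∧ p2) → (p2 ∧ (p1 ∨ (p1 ∧ p1))) = 1/4 → 1/4 = 1
and checking the remaining 24 assignments likewise gives ≥ 1 in every case.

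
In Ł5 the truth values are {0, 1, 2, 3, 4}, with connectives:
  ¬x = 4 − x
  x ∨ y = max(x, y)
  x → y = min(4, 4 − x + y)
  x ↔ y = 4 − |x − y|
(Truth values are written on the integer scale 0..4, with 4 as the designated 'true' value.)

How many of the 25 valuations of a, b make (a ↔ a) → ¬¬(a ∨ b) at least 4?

value 4: 9 assignments (counts)
value 3: 7 assignments
value 2: 5 assignments
value 1: 3 assignments
value 0: 1 assignment
So 9 of the 25 assignments meet the threshold.

9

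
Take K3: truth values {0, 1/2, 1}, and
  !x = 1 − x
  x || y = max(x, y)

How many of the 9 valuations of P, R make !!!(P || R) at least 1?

P = 0, R = 0 ↦ 1  ≥
P = 0, R = 1/2 ↦ 1/2  <
P = 0, R = 1 ↦ 0  <
P = 1/2, R = 0 ↦ 1/2  <
P = 1/2, R = 1/2 ↦ 1/2  <
P = 1/2, R = 1 ↦ 0  <
P = 1, R = 0 ↦ 0  <
P = 1, R = 1/2 ↦ 0  <
P = 1, R = 1 ↦ 0  <
So 1 of the 9 assignments meets the threshold.

1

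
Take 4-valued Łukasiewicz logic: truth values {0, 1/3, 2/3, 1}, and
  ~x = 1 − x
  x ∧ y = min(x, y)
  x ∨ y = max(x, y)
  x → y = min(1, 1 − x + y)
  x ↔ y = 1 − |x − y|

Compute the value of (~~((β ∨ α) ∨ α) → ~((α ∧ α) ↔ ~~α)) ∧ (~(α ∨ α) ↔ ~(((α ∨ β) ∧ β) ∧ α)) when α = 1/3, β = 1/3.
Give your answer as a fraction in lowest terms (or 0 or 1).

β ∨ α = 1/3 ∨ 1/3 = 1/3
(β ∨ α) ∨ α = 1/3 ∨ 1/3 = 1/3
~((β ∨ α) ∨ α) = ~1/3 = 2/3
~~((β ∨ α) ∨ α) = ~2/3 = 1/3
α ∧ α = 1/3 ∧ 1/3 = 1/3
~α = ~1/3 = 2/3
~~α = ~2/3 = 1/3
(α ∧ α) ↔ ~~α = 1/3 ↔ 1/3 = 1
~((α ∧ α) ↔ ~~α) = ~1 = 0
~~((β ∨ α) ∨ α) → ~((α ∧ α) ↔ ~~α) = 1/3 → 0 = 2/3
α ∨ α = 1/3 ∨ 1/3 = 1/3
~(α ∨ α) = ~1/3 = 2/3
α ∨ β = 1/3 ∨ 1/3 = 1/3
(α ∨ β) ∧ β = 1/3 ∧ 1/3 = 1/3
((α ∨ β) ∧ β) ∧ α = 1/3 ∧ 1/3 = 1/3
~(((α ∨ β) ∧ β) ∧ α) = ~1/3 = 2/3
~(α ∨ α) ↔ ~(((α ∨ β) ∧ β) ∧ α) = 2/3 ↔ 2/3 = 1
(~~((β ∨ α) ∨ α) → ~((α ∧ α) ↔ ~~α)) ∧ (~(α ∨ α) ↔ ~(((α ∨ β) ∧ β) ∧ α)) = 2/3 ∧ 1 = 2/3

2/3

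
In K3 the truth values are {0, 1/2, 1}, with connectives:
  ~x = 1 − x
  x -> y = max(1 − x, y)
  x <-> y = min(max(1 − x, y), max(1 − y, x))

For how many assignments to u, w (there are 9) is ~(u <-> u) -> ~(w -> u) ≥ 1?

u = 0, w = 0 ↦ 1  ≥
u = 0, w = 1/2 ↦ 1  ≥
u = 0, w = 1 ↦ 1  ≥
u = 1/2, w = 0 ↦ 1/2  <
u = 1/2, w = 1/2 ↦ 1/2  <
u = 1/2, w = 1 ↦ 1/2  <
u = 1, w = 0 ↦ 1  ≥
u = 1, w = 1/2 ↦ 1  ≥
u = 1, w = 1 ↦ 1  ≥
So 6 of the 9 assignments meet the threshold.

6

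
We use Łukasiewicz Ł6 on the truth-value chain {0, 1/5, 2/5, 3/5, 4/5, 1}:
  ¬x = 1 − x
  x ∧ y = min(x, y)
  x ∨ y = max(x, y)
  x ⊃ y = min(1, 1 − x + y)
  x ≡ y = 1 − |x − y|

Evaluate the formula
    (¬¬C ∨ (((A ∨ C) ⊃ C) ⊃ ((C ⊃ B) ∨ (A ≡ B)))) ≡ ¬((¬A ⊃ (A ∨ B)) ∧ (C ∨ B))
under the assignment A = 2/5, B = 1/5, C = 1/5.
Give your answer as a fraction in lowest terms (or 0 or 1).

4/5

¬C = ¬1/5 = 4/5
¬¬C = ¬4/5 = 1/5
A ∨ C = 2/5 ∨ 1/5 = 2/5
(A ∨ C) ⊃ C = 2/5 ⊃ 1/5 = 4/5
C ⊃ B = 1/5 ⊃ 1/5 = 1
A ≡ B = 2/5 ≡ 1/5 = 4/5
(C ⊃ B) ∨ (A ≡ B) = 1 ∨ 4/5 = 1
((A ∨ C) ⊃ C) ⊃ ((C ⊃ B) ∨ (A ≡ B)) = 4/5 ⊃ 1 = 1
¬¬C ∨ (((A ∨ C) ⊃ C) ⊃ ((C ⊃ B) ∨ (A ≡ B))) = 1/5 ∨ 1 = 1
¬A = ¬2/5 = 3/5
A ∨ B = 2/5 ∨ 1/5 = 2/5
¬A ⊃ (A ∨ B) = 3/5 ⊃ 2/5 = 4/5
C ∨ B = 1/5 ∨ 1/5 = 1/5
(¬A ⊃ (A ∨ B)) ∧ (C ∨ B) = 4/5 ∧ 1/5 = 1/5
¬((¬A ⊃ (A ∨ B)) ∧ (C ∨ B)) = ¬1/5 = 4/5
(¬¬C ∨ (((A ∨ C) ⊃ C) ⊃ ((C ⊃ B) ∨ (A ≡ B)))) ≡ ¬((¬A ⊃ (A ∨ B)) ∧ (C ∨ B)) = 1 ≡ 4/5 = 4/5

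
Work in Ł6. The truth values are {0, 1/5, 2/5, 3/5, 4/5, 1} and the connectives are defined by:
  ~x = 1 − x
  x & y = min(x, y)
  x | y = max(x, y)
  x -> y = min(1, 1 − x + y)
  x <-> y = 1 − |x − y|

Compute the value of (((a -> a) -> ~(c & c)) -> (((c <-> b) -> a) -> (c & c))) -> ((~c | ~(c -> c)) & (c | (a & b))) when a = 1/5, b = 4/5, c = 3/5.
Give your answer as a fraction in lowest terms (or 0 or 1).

a -> a = 1/5 -> 1/5 = 1
c & c = 3/5 & 3/5 = 3/5
~(c & c) = ~3/5 = 2/5
(a -> a) -> ~(c & c) = 1 -> 2/5 = 2/5
c <-> b = 3/5 <-> 4/5 = 4/5
(c <-> b) -> a = 4/5 -> 1/5 = 2/5
c & c = 3/5 & 3/5 = 3/5
((c <-> b) -> a) -> (c & c) = 2/5 -> 3/5 = 1
((a -> a) -> ~(c & c)) -> (((c <-> b) -> a) -> (c & c)) = 2/5 -> 1 = 1
~c = ~3/5 = 2/5
c -> c = 3/5 -> 3/5 = 1
~(c -> c) = ~1 = 0
~c | ~(c -> c) = 2/5 | 0 = 2/5
a & b = 1/5 & 4/5 = 1/5
c | (a & b) = 3/5 | 1/5 = 3/5
(~c | ~(c -> c)) & (c | (a & b)) = 2/5 & 3/5 = 2/5
(((a -> a) -> ~(c & c)) -> (((c <-> b) -> a) -> (c & c))) -> ((~c | ~(c -> c)) & (c | (a & b))) = 1 -> 2/5 = 2/5

2/5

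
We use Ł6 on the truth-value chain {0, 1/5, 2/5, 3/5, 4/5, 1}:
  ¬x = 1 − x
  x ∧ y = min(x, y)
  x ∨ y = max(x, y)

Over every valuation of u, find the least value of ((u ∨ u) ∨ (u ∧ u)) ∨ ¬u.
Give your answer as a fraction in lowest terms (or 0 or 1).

Take u = 2/5:
u ∨ u = 2/5 ∨ 2/5 = 2/5
u ∧ u = 2/5 ∧ 2/5 = 2/5
(u ∨ u) ∨ (u ∧ u) = 2/5 ∨ 2/5 = 2/5
¬u = ¬2/5 = 3/5
((u ∨ u) ∨ (u ∧ u)) ∨ ¬u = 2/5 ∨ 3/5 = 3/5
No assignment yields a value below 3/5, so this is the minimum.

3/5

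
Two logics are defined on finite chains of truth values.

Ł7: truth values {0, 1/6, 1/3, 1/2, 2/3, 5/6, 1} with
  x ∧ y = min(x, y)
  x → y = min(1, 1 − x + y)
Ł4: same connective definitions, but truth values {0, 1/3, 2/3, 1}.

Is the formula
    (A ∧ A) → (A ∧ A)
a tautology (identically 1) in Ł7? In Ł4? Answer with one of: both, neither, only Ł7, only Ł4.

In Ł7: every assignment gives 1 — tautology.
In Ł4: every assignment gives 1 — tautology.

both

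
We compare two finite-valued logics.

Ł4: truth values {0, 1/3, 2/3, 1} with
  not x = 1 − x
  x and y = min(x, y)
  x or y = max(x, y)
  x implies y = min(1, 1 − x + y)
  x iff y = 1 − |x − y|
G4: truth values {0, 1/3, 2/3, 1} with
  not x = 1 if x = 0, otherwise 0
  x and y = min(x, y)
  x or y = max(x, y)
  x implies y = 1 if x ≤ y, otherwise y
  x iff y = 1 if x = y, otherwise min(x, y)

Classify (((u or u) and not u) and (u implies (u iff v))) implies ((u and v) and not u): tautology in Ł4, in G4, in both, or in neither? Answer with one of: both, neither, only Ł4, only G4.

only G4

In Ł4: at u = 1/3, v = 0 the value is 2/3 — not a tautology.
In G4: every assignment gives 1 — tautology.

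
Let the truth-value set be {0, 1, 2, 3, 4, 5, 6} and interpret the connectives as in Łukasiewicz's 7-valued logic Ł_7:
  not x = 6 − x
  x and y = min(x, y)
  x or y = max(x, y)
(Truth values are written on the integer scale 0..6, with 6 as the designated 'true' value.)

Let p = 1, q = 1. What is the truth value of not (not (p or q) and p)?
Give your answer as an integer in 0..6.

p or q = 1 or 1 = 1
not (p or q) = not 1 = 5
not (p or q) and p = 5 and 1 = 1
not (not (p or q) and p) = not 1 = 5

5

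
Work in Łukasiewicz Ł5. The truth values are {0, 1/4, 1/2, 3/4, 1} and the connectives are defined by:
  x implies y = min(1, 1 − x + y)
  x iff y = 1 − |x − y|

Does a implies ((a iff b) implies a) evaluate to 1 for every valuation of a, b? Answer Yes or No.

At a = 1/4, b = 0, for instance:
a iff b = 1/4 iff 0 = 3/4
(a iff b) implies a = 3/4 implies 1/4 = 1/2
a implies ((a iff b) implies a) = 1/4 implies 1/2 = 1
and checking the remaining 24 assignments likewise gives ≥ 1 in every case.

Yes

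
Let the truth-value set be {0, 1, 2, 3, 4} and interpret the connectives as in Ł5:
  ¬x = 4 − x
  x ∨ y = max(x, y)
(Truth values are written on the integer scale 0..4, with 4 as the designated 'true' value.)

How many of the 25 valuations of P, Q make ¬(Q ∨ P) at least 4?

1

value 4: 1 assignment (counts)
value 3: 3 assignments
value 2: 5 assignments
value 1: 7 assignments
value 0: 9 assignments
So 1 of the 25 assignments meets the threshold.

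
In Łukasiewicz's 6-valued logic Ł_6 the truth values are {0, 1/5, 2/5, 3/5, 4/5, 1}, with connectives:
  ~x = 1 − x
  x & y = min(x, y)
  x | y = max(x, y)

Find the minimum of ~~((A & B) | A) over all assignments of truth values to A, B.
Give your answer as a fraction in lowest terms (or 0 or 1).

Take A = 0, B = 0:
A & B = 0 & 0 = 0
(A & B) | A = 0 | 0 = 0
~((A & B) | A) = ~0 = 1
~~((A & B) | A) = ~1 = 0
No assignment yields a value below 0, so this is the minimum.

0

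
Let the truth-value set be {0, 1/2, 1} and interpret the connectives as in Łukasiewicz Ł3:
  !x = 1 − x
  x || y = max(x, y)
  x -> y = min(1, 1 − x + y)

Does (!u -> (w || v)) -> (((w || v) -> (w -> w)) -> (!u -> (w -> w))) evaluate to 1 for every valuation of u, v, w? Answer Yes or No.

Yes

At u = 1, v = 1/2, w = 1, for instance:
!u = !1 = 0
w || v = 1 || 1/2 = 1
!u -> (w || v) = 0 -> 1 = 1
w -> w = 1 -> 1 = 1
(w || v) -> (w -> w) = 1 -> 1 = 1
!u -> (w -> w) = 0 -> 1 = 1
((w || v) -> (w -> w)) -> (!u -> (w -> w)) = 1 -> 1 = 1
(!u -> (w || v)) -> (((w || v) -> (w -> w)) -> (!u -> (w -> w))) = 1 -> 1 = 1
and checking the remaining 26 assignments likewise gives ≥ 1 in every case.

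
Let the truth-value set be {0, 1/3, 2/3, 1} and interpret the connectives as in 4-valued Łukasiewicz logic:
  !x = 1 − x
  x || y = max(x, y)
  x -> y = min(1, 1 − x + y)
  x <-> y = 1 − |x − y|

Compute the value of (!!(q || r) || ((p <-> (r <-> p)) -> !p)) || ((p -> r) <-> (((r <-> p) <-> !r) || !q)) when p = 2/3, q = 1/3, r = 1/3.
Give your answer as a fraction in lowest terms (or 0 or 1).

q || r = 1/3 || 1/3 = 1/3
!(q || r) = !1/3 = 2/3
!!(q || r) = !2/3 = 1/3
r <-> p = 1/3 <-> 2/3 = 2/3
p <-> (r <-> p) = 2/3 <-> 2/3 = 1
!p = !2/3 = 1/3
(p <-> (r <-> p)) -> !p = 1 -> 1/3 = 1/3
!!(q || r) || ((p <-> (r <-> p)) -> !p) = 1/3 || 1/3 = 1/3
p -> r = 2/3 -> 1/3 = 2/3
r <-> p = 1/3 <-> 2/3 = 2/3
!r = !1/3 = 2/3
(r <-> p) <-> !r = 2/3 <-> 2/3 = 1
!q = !1/3 = 2/3
((r <-> p) <-> !r) || !q = 1 || 2/3 = 1
(p -> r) <-> (((r <-> p) <-> !r) || !q) = 2/3 <-> 1 = 2/3
(!!(q || r) || ((p <-> (r <-> p)) -> !p)) || ((p -> r) <-> (((r <-> p) <-> !r) || !q)) = 1/3 || 2/3 = 2/3

2/3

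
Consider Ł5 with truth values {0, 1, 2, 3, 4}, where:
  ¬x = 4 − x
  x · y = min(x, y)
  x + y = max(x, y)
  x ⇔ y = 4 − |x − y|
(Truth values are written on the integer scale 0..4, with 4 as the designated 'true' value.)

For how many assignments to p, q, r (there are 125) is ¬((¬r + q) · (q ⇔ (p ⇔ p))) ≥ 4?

25

value 4: 25 assignments (counts)
value 3: 25 assignments
value 2: 25 assignments
value 1: 25 assignments
value 0: 25 assignments
So 25 of the 125 assignments meet the threshold.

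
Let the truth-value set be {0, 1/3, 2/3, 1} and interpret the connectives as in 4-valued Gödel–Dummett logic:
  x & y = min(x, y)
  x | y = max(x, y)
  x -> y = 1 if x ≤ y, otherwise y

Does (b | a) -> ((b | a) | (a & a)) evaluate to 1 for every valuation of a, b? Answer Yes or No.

Yes

a = 0, b = 0 ↦ 1
a = 0, b = 1/3 ↦ 1
a = 0, b = 2/3 ↦ 1
a = 0, b = 1 ↦ 1
a = 1/3, b = 0 ↦ 1
a = 1/3, b = 1/3 ↦ 1
a = 1/3, b = 2/3 ↦ 1
a = 1/3, b = 1 ↦ 1
a = 2/3, b = 0 ↦ 1
a = 2/3, b = 1/3 ↦ 1
a = 2/3, b = 2/3 ↦ 1
a = 2/3, b = 1 ↦ 1
a = 1, b = 0 ↦ 1
a = 1, b = 1/3 ↦ 1
a = 1, b = 2/3 ↦ 1
a = 1, b = 1 ↦ 1
Every assignment gives a value ≥ 1.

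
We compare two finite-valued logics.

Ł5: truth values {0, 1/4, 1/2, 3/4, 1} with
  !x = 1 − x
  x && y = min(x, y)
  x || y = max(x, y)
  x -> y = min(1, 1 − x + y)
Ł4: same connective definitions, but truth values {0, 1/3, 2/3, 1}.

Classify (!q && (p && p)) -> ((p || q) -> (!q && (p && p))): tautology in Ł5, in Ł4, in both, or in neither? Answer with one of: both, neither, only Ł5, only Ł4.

both

In Ł5: every assignment gives 1 — tautology.
In Ł4: every assignment gives 1 — tautology.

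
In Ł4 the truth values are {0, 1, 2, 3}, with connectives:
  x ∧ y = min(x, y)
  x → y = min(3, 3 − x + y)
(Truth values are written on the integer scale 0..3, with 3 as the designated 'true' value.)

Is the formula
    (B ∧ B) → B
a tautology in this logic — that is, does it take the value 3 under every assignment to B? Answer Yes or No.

B = 0 ↦ 3
B = 1 ↦ 3
B = 2 ↦ 3
B = 3 ↦ 3
Every assignment gives a value ≥ 3.

Yes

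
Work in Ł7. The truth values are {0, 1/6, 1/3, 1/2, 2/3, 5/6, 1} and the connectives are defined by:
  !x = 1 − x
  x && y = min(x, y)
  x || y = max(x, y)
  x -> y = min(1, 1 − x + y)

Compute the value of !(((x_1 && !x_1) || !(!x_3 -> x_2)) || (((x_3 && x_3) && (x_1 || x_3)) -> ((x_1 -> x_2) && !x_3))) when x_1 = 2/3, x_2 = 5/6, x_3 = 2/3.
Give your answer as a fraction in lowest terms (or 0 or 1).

!x_1 = !2/3 = 1/3
x_1 && !x_1 = 2/3 && 1/3 = 1/3
!x_3 = !2/3 = 1/3
!x_3 -> x_2 = 1/3 -> 5/6 = 1
!(!x_3 -> x_2) = !1 = 0
(x_1 && !x_1) || !(!x_3 -> x_2) = 1/3 || 0 = 1/3
x_3 && x_3 = 2/3 && 2/3 = 2/3
x_1 || x_3 = 2/3 || 2/3 = 2/3
(x_3 && x_3) && (x_1 || x_3) = 2/3 && 2/3 = 2/3
x_1 -> x_2 = 2/3 -> 5/6 = 1
!x_3 = !2/3 = 1/3
(x_1 -> x_2) && !x_3 = 1 && 1/3 = 1/3
((x_3 && x_3) && (x_1 || x_3)) -> ((x_1 -> x_2) && !x_3) = 2/3 -> 1/3 = 2/3
((x_1 && !x_1) || !(!x_3 -> x_2)) || (((x_3 && x_3) && (x_1 || x_3)) -> ((x_1 -> x_2) && !x_3)) = 1/3 || 2/3 = 2/3
!(((x_1 && !x_1) || !(!x_3 -> x_2)) || (((x_3 && x_3) && (x_1 || x_3)) -> ((x_1 -> x_2) && !x_3))) = !2/3 = 1/3

1/3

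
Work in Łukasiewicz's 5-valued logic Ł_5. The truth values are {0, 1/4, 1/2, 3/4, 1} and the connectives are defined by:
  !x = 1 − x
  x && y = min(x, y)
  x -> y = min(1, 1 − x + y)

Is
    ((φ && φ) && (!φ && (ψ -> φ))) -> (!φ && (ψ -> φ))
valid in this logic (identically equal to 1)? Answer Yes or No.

Yes

At φ = 0, ψ = 1/4, for instance:
φ && φ = 0 && 0 = 0
!φ = !0 = 1
ψ -> φ = 1/4 -> 0 = 3/4
!φ && (ψ -> φ) = 1 && 3/4 = 3/4
(φ && φ) && (!φ && (ψ -> φ)) = 0 && 3/4 = 0
((φ && φ) && (!φ && (ψ -> φ))) -> (!φ && (ψ -> φ)) = 0 -> 3/4 = 1
and checking the remaining 24 assignments likewise gives ≥ 1 in every case.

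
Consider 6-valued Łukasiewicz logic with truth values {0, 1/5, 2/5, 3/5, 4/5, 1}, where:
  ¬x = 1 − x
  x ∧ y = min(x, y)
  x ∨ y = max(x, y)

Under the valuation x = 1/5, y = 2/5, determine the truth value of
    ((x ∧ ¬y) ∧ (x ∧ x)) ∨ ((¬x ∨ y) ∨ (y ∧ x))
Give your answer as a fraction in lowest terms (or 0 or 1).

¬y = ¬2/5 = 3/5
x ∧ ¬y = 1/5 ∧ 3/5 = 1/5
x ∧ x = 1/5 ∧ 1/5 = 1/5
(x ∧ ¬y) ∧ (x ∧ x) = 1/5 ∧ 1/5 = 1/5
¬x = ¬1/5 = 4/5
¬x ∨ y = 4/5 ∨ 2/5 = 4/5
y ∧ x = 2/5 ∧ 1/5 = 1/5
(¬x ∨ y) ∨ (y ∧ x) = 4/5 ∨ 1/5 = 4/5
((x ∧ ¬y) ∧ (x ∧ x)) ∨ ((¬x ∨ y) ∨ (y ∧ x)) = 1/5 ∨ 4/5 = 4/5

4/5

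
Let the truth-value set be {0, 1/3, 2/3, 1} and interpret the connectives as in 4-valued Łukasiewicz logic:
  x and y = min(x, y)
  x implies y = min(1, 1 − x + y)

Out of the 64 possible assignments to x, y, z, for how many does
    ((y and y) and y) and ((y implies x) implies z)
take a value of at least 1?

10

value 1: 10 assignments (counts)
value 2/3: 14 assignments
value 1/3: 18 assignments
value 0: 22 assignments
So 10 of the 64 assignments meet the threshold.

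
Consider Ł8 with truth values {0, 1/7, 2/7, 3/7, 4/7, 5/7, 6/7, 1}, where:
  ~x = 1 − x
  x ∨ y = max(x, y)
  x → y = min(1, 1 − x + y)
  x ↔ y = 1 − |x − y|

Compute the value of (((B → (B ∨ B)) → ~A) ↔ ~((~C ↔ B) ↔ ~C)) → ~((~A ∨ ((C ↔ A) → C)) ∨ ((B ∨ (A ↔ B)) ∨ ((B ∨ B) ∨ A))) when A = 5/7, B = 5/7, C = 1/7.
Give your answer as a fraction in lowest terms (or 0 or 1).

2/7

B ∨ B = 5/7 ∨ 5/7 = 5/7
B → (B ∨ B) = 5/7 → 5/7 = 1
~A = ~5/7 = 2/7
(B → (B ∨ B)) → ~A = 1 → 2/7 = 2/7
~C = ~1/7 = 6/7
~C ↔ B = 6/7 ↔ 5/7 = 6/7
~C = ~1/7 = 6/7
(~C ↔ B) ↔ ~C = 6/7 ↔ 6/7 = 1
~((~C ↔ B) ↔ ~C) = ~1 = 0
((B → (B ∨ B)) → ~A) ↔ ~((~C ↔ B) ↔ ~C) = 2/7 ↔ 0 = 5/7
~A = ~5/7 = 2/7
C ↔ A = 1/7 ↔ 5/7 = 3/7
(C ↔ A) → C = 3/7 → 1/7 = 5/7
~A ∨ ((C ↔ A) → C) = 2/7 ∨ 5/7 = 5/7
A ↔ B = 5/7 ↔ 5/7 = 1
B ∨ (A ↔ B) = 5/7 ∨ 1 = 1
B ∨ B = 5/7 ∨ 5/7 = 5/7
(B ∨ B) ∨ A = 5/7 ∨ 5/7 = 5/7
(B ∨ (A ↔ B)) ∨ ((B ∨ B) ∨ A) = 1 ∨ 5/7 = 1
(~A ∨ ((C ↔ A) → C)) ∨ ((B ∨ (A ↔ B)) ∨ ((B ∨ B) ∨ A)) = 5/7 ∨ 1 = 1
~((~A ∨ ((C ↔ A) → C)) ∨ ((B ∨ (A ↔ B)) ∨ ((B ∨ B) ∨ A))) = ~1 = 0
(((B → (B ∨ B)) → ~A) ↔ ~((~C ↔ B) ↔ ~C)) → ~((~A ∨ ((C ↔ A) → C)) ∨ ((B ∨ (A ↔ B)) ∨ ((B ∨ B) ∨ A))) = 5/7 → 0 = 2/7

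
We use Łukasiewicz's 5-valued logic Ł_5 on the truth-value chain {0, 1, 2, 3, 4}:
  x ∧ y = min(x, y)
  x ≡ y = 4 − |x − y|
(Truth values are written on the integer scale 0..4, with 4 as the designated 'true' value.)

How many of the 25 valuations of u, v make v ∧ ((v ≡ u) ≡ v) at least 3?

6

value 4: 1 assignment (counts)
value 3: 5 assignments (counts)
value 2: 7 assignments
value 1: 6 assignments
value 0: 6 assignments
So 6 of the 25 assignments meet the threshold.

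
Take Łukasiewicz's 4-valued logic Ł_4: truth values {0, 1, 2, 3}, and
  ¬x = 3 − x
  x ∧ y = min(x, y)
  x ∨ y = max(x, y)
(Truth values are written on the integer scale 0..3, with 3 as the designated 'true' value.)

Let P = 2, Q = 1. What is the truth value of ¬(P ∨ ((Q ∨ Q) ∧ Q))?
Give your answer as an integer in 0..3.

Q ∨ Q = 1 ∨ 1 = 1
(Q ∨ Q) ∧ Q = 1 ∧ 1 = 1
P ∨ ((Q ∨ Q) ∧ Q) = 2 ∨ 1 = 2
¬(P ∨ ((Q ∨ Q) ∧ Q)) = ¬2 = 1

1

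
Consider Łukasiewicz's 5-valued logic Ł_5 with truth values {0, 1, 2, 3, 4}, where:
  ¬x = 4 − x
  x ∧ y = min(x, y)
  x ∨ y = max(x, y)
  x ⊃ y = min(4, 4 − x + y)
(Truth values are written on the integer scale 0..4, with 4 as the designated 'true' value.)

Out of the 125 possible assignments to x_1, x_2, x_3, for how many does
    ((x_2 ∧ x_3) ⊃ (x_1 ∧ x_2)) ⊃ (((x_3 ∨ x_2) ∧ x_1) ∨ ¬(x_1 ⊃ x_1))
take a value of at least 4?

value 4: 13 assignments (counts)
value 3: 31 assignments
value 2: 37 assignments
value 1: 31 assignments
value 0: 13 assignments
So 13 of the 125 assignments meet the threshold.

13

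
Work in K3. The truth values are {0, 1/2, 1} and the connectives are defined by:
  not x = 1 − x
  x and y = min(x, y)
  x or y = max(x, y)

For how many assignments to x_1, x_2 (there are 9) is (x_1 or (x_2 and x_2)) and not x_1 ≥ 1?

x_1 = 0, x_2 = 0 ↦ 0  <
x_1 = 0, x_2 = 1/2 ↦ 1/2  <
x_1 = 0, x_2 = 1 ↦ 1  ≥
x_1 = 1/2, x_2 = 0 ↦ 1/2  <
x_1 = 1/2, x_2 = 1/2 ↦ 1/2  <
x_1 = 1/2, x_2 = 1 ↦ 1/2  <
x_1 = 1, x_2 = 0 ↦ 0  <
x_1 = 1, x_2 = 1/2 ↦ 0  <
x_1 = 1, x_2 = 1 ↦ 0  <
So 1 of the 9 assignments meets the threshold.

1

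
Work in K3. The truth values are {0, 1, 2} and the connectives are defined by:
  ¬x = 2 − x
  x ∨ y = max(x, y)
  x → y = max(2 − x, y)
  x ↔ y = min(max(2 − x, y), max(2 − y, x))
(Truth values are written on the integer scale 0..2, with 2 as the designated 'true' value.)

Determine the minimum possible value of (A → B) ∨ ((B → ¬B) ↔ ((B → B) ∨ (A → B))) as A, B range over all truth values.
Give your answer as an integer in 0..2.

1

Take A = 1, B = 1:
A → B = 1 → 1 = 1
¬B = ¬1 = 1
B → ¬B = 1 → 1 = 1
B → B = 1 → 1 = 1
A → B = 1 → 1 = 1
(B → B) ∨ (A → B) = 1 ∨ 1 = 1
(B → ¬B) ↔ ((B → B) ∨ (A → B)) = 1 ↔ 1 = 1
(A → B) ∨ ((B → ¬B) ↔ ((B → B) ∨ (A → B))) = 1 ∨ 1 = 1
No assignment yields a value below 1, so this is the minimum.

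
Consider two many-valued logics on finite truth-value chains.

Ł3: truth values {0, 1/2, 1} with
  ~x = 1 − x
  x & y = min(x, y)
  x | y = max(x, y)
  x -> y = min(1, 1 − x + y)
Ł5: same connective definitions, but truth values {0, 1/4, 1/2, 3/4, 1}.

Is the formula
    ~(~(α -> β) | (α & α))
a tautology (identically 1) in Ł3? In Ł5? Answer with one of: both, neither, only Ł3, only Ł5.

neither

In Ł3: at α = 1/2, β = 0 the value is 1/2 — not a tautology.
In Ł5: at α = 1/4, β = 0 the value is 3/4 — not a tautology.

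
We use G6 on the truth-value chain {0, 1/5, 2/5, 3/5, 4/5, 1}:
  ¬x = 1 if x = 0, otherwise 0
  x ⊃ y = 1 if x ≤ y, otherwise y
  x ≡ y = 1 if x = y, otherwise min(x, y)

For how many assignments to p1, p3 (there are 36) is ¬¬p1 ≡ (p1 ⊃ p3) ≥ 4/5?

value 1: 15 assignments (counts)
value 4/5: 1 assignment (counts)
value 3/5: 2 assignments
value 2/5: 3 assignments
value 1/5: 4 assignments
value 0: 11 assignments
So 16 of the 36 assignments meet the threshold.

16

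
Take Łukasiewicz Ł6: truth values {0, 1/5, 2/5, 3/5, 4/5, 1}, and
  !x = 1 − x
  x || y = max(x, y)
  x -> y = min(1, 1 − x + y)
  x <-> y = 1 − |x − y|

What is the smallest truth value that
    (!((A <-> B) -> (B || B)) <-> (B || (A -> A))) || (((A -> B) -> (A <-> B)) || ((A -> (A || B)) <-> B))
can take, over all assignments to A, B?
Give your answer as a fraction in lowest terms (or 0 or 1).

3/5

Take A = 0, B = 2/5:
A <-> B = 0 <-> 2/5 = 3/5
B || B = 2/5 || 2/5 = 2/5
(A <-> B) -> (B || B) = 3/5 -> 2/5 = 4/5
!((A <-> B) -> (B || B)) = !4/5 = 1/5
A -> A = 0 -> 0 = 1
B || (A -> A) = 2/5 || 1 = 1
!((A <-> B) -> (B || B)) <-> (B || (A -> A)) = 1/5 <-> 1 = 1/5
A -> B = 0 -> 2/5 = 1
A <-> B = 0 <-> 2/5 = 3/5
(A -> B) -> (A <-> B) = 1 -> 3/5 = 3/5
A || B = 0 || 2/5 = 2/5
A -> (A || B) = 0 -> 2/5 = 1
(A -> (A || B)) <-> B = 1 <-> 2/5 = 2/5
((A -> B) -> (A <-> B)) || ((A -> (A || B)) <-> B) = 3/5 || 2/5 = 3/5
(!((A <-> B) -> (B || B)) <-> (B || (A -> A))) || (((A -> B) -> (A <-> B)) || ((A -> (A || B)) <-> B)) = 1/5 || 3/5 = 3/5
No assignment yields a value below 3/5, so this is the minimum.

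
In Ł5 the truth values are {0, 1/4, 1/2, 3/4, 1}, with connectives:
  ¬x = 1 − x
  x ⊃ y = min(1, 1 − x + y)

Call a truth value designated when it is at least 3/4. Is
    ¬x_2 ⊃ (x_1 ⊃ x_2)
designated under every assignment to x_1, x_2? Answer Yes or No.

No

Counterexample: take x_1 = 1/2, x_2 = 0.
¬x_2 = ¬0 = 1
x_1 ⊃ x_2 = 1/2 ⊃ 0 = 1/2
¬x_2 ⊃ (x_1 ⊃ x_2) = 1 ⊃ 1/2 = 1/2
This gives 1/2, which is below 3/4.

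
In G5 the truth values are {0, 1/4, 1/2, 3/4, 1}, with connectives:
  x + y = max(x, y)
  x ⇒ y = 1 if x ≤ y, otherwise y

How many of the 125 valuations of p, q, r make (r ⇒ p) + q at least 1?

85

value 1: 85 assignments (counts)
value 3/4: 13 assignments
value 1/2: 13 assignments
value 1/4: 10 assignments
value 0: 4 assignments
So 85 of the 125 assignments meet the threshold.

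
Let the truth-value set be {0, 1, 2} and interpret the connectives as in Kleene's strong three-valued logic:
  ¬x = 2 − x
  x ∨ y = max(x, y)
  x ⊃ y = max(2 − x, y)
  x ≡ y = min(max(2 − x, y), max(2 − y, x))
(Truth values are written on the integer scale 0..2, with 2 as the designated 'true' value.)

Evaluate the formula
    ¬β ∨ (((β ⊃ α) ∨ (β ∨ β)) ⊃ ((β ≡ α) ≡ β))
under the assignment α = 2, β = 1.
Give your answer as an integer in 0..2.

¬β = ¬1 = 1
β ⊃ α = 1 ⊃ 2 = 2
β ∨ β = 1 ∨ 1 = 1
(β ⊃ α) ∨ (β ∨ β) = 2 ∨ 1 = 2
β ≡ α = 1 ≡ 2 = 1
(β ≡ α) ≡ β = 1 ≡ 1 = 1
((β ⊃ α) ∨ (β ∨ β)) ⊃ ((β ≡ α) ≡ β) = 2 ⊃ 1 = 1
¬β ∨ (((β ⊃ α) ∨ (β ∨ β)) ⊃ ((β ≡ α) ≡ β)) = 1 ∨ 1 = 1

1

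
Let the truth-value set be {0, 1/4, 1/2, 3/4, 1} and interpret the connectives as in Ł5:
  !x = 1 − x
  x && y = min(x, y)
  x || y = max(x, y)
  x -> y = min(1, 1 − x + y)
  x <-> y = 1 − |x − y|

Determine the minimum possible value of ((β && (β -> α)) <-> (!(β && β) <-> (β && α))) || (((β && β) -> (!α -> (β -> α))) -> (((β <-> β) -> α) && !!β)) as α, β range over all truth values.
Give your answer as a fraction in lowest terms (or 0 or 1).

1/2

Take α = 0, β = 3/4:
β -> α = 3/4 -> 0 = 1/4
β && (β -> α) = 3/4 && 1/4 = 1/4
β && β = 3/4 && 3/4 = 3/4
!(β && β) = !3/4 = 1/4
β && α = 3/4 && 0 = 0
!(β && β) <-> (β && α) = 1/4 <-> 0 = 3/4
(β && (β -> α)) <-> (!(β && β) <-> (β && α)) = 1/4 <-> 3/4 = 1/2
β && β = 3/4 && 3/4 = 3/4
!α = !0 = 1
β -> α = 3/4 -> 0 = 1/4
!α -> (β -> α) = 1 -> 1/4 = 1/4
(β && β) -> (!α -> (β -> α)) = 3/4 -> 1/4 = 1/2
β <-> β = 3/4 <-> 3/4 = 1
(β <-> β) -> α = 1 -> 0 = 0
!β = !3/4 = 1/4
!!β = !1/4 = 3/4
((β <-> β) -> α) && !!β = 0 && 3/4 = 0
((β && β) -> (!α -> (β -> α))) -> (((β <-> β) -> α) && !!β) = 1/2 -> 0 = 1/2
((β && (β -> α)) <-> (!(β && β) <-> (β && α))) || (((β && β) -> (!α -> (β -> α))) -> (((β <-> β) -> α) && !!β)) = 1/2 || 1/2 = 1/2
No assignment yields a value below 1/2, so this is the minimum.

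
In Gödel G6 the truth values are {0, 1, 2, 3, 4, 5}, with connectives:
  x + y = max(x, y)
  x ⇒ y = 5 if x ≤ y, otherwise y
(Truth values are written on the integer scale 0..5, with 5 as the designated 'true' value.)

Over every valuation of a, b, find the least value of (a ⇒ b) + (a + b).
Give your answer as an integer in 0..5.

Take a = 1, b = 0:
a ⇒ b = 1 ⇒ 0 = 0
a + b = 1 + 0 = 1
(a ⇒ b) + (a + b) = 0 + 1 = 1
No assignment yields a value below 1, so this is the minimum.

1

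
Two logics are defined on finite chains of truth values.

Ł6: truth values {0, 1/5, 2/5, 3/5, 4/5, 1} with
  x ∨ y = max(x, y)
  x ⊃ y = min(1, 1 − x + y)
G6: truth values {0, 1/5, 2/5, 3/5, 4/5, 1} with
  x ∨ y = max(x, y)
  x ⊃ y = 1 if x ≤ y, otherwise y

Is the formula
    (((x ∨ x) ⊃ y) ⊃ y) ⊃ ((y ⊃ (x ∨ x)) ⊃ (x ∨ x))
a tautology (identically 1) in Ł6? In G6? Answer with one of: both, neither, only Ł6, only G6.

only Ł6

In Ł6: every assignment gives 1 — tautology.
In G6: at x = 1/5, y = 0 the value is 1/5 — not a tautology.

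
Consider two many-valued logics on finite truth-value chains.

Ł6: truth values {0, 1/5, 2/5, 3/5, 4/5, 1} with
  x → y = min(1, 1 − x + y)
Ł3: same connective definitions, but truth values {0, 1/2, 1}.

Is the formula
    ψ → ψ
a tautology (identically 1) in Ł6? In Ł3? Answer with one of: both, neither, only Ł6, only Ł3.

both

In Ł6: every assignment gives 1 — tautology.
In Ł3: every assignment gives 1 — tautology.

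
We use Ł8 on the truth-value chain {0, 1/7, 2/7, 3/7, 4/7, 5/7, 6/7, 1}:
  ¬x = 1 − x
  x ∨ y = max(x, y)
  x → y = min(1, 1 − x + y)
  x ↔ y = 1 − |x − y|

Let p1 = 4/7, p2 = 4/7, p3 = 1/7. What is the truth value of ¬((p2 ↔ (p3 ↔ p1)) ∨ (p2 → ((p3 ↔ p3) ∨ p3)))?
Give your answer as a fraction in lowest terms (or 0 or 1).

p3 ↔ p1 = 1/7 ↔ 4/7 = 4/7
p2 ↔ (p3 ↔ p1) = 4/7 ↔ 4/7 = 1
p3 ↔ p3 = 1/7 ↔ 1/7 = 1
(p3 ↔ p3) ∨ p3 = 1 ∨ 1/7 = 1
p2 → ((p3 ↔ p3) ∨ p3) = 4/7 → 1 = 1
(p2 ↔ (p3 ↔ p1)) ∨ (p2 → ((p3 ↔ p3) ∨ p3)) = 1 ∨ 1 = 1
¬((p2 ↔ (p3 ↔ p1)) ∨ (p2 → ((p3 ↔ p3) ∨ p3))) = ¬1 = 0

0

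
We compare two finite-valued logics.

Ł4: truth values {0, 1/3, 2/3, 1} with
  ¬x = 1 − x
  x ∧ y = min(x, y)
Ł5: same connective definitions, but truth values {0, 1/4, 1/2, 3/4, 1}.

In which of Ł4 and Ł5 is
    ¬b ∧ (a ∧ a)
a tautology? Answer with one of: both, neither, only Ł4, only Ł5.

In Ł4: at a = 0, b = 0 the value is 0 — not a tautology.
In Ł5: at a = 0, b = 0 the value is 0 — not a tautology.

neither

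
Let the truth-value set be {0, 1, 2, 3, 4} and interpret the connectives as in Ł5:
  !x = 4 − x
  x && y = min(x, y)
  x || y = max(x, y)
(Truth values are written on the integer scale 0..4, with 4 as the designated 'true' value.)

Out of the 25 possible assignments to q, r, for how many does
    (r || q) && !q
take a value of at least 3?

value 4: 1 assignment (counts)
value 3: 3 assignments (counts)
value 2: 7 assignments
value 1: 8 assignments
value 0: 6 assignments
So 4 of the 25 assignments meet the threshold.

4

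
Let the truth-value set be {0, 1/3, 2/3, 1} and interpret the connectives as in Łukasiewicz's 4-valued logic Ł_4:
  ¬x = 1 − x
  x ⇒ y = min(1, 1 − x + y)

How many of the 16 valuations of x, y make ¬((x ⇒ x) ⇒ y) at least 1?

4

x = 0, y = 0 ↦ 1  ≥
x = 0, y = 1/3 ↦ 2/3  <
x = 0, y = 2/3 ↦ 1/3  <
x = 0, y = 1 ↦ 0  <
x = 1/3, y = 0 ↦ 1  ≥
x = 1/3, y = 1/3 ↦ 2/3  <
x = 1/3, y = 2/3 ↦ 1/3  <
x = 1/3, y = 1 ↦ 0  <
x = 2/3, y = 0 ↦ 1  ≥
x = 2/3, y = 1/3 ↦ 2/3  <
x = 2/3, y = 2/3 ↦ 1/3  <
x = 2/3, y = 1 ↦ 0  <
x = 1, y = 0 ↦ 1  ≥
x = 1, y = 1/3 ↦ 2/3  <
x = 1, y = 2/3 ↦ 1/3  <
x = 1, y = 1 ↦ 0  <
So 4 of the 16 assignments meet the threshold.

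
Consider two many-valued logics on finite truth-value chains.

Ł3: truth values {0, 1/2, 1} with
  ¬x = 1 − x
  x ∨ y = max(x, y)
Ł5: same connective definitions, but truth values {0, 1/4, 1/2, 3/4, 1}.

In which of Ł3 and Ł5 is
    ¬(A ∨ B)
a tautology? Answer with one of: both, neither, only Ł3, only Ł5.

neither

In Ł3: at A = 0, B = 1/2 the value is 1/2 — not a tautology.
In Ł5: at A = 0, B = 1/4 the value is 3/4 — not a tautology.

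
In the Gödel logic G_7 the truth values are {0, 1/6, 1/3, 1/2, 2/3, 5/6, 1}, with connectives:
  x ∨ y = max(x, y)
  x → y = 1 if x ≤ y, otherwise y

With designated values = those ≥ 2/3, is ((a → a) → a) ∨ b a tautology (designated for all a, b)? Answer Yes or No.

Counterexample: take a = 0, b = 0.
a → a = 0 → 0 = 1
(a → a) → a = 1 → 0 = 0
((a → a) → a) ∨ b = 0 ∨ 0 = 0
This gives 0, which is below 2/3.

No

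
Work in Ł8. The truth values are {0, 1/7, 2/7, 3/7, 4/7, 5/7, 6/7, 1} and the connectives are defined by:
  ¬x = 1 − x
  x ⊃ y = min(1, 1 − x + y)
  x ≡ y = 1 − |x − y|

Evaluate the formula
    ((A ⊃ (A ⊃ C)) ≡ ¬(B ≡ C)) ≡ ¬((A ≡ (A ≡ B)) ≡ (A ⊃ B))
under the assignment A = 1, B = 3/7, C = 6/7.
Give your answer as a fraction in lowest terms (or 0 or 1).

A ⊃ C = 1 ⊃ 6/7 = 6/7
A ⊃ (A ⊃ C) = 1 ⊃ 6/7 = 6/7
B ≡ C = 3/7 ≡ 6/7 = 4/7
¬(B ≡ C) = ¬4/7 = 3/7
(A ⊃ (A ⊃ C)) ≡ ¬(B ≡ C) = 6/7 ≡ 3/7 = 4/7
A ≡ B = 1 ≡ 3/7 = 3/7
A ≡ (A ≡ B) = 1 ≡ 3/7 = 3/7
A ⊃ B = 1 ⊃ 3/7 = 3/7
(A ≡ (A ≡ B)) ≡ (A ⊃ B) = 3/7 ≡ 3/7 = 1
¬((A ≡ (A ≡ B)) ≡ (A ⊃ B)) = ¬1 = 0
((A ⊃ (A ⊃ C)) ≡ ¬(B ≡ C)) ≡ ¬((A ≡ (A ≡ B)) ≡ (A ⊃ B)) = 4/7 ≡ 0 = 3/7

3/7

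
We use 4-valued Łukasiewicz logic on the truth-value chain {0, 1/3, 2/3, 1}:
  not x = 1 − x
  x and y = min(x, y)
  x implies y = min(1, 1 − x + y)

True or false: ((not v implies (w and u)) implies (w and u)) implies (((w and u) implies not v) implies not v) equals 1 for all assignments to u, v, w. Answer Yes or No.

At u = 2/3, v = 1, w = 2/3, for instance:
not v = not 1 = 0
w and u = 2/3 and 2/3 = 2/3
not v implies (w and u) = 0 implies 2/3 = 1
(not v implies (w and u)) implies (w and u) = 1 implies 2/3 = 2/3
(w and u) implies not v = 2/3 implies 0 = 1/3
((w and u) implies not v) implies not v = 1/3 implies 0 = 2/3
((not v implies (w and u)) implies (w and u)) implies (((w and u) implies not v) implies not v) = 2/3 implies 2/3 = 1
and checking the remaining 63 assignments likewise gives ≥ 1 in every case.

Yes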